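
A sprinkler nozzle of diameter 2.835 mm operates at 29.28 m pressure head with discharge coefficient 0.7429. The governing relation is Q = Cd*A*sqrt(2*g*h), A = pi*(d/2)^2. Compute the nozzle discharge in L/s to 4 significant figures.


A = pi*(2.835e-3/2)^2 = 6.31242e-06 m^2
Q = 0.7429 * 6.31242e-06 * sqrt(2*9.81*29.28) * 1000 = 0.1124 L/s
Therefore the nozzle discharge = 0.1124 L/s.


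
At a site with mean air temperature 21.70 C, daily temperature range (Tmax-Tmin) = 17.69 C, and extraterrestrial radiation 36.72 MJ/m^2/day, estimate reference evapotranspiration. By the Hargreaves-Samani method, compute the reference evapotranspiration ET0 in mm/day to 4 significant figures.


Approach: apply the Hargreaves-Samani method, ET0 = 0.0023*(Tmean+17.8)*sqrt(Tmax-Tmin)*0.408*Ra.
ET0 = 0.0023*(21.70+17.8)*sqrt(17.69)*0.408*36.72 = 5.725 mm/day
Therefore the reference evapotranspiration ET0 = 5.725 mm/day.


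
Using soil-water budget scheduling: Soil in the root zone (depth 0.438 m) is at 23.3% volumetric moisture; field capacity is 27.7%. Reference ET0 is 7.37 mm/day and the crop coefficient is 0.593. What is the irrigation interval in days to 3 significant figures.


Approach: apply soil-water budget scheduling, SMD = (FC-theta)/100*depth*1000; ETc = ET0*Kc; interval = SMD/ETc.
Step 1 — soil moisture deficit:
  SMD = (27.7 - 23.3)/100 * 0.438 * 1000 = 19.272 mm
Step 2 — daily crop ET (ETc = ET0*Kc):
  ETc = 7.37 * 0.593 = 4.3704 mm/day
Step 3 — irrigation interval (SMD/ETc):
  interval = 19.272 / 4.3704 = 4.41 days
Therefore the irrigation interval = 4.41 days.


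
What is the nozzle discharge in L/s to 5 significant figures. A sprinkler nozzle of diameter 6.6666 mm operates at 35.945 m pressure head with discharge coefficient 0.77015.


Approach: apply the orifice equation, Q = Cd*A*sqrt(2*g*h), A = pi*(d/2)^2.
A = pi*(6.6666e-3/2)^2 = 3.490589e-05 m^2
Q = 0.77015 * 3.490589e-05 * sqrt(2*9.81*35.945) * 1000 = 0.71391 L/s
Therefore the nozzle discharge = 0.71391 L/s.


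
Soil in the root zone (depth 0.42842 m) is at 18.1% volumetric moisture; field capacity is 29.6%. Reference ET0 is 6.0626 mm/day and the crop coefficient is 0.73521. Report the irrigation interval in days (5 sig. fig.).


Approach: apply soil-water budget scheduling, SMD = (FC-theta)/100*depth*1000; ETc = ET0*Kc; interval = SMD/ETc.
Step 1 — soil moisture deficit:
  SMD = (29.6 - 18.1)/100 * 0.42842 * 1000 = 49.26830 mm
Step 2 — daily crop ET (ETc = ET0*Kc):
  ETc = 6.0626 * 0.73521 = 4.457284 mm/day
Step 3 — irrigation interval (SMD/ETc):
  interval = 49.26830 / 4.457284 = 11.053 days
Therefore the irrigation interval = 11.053 days.


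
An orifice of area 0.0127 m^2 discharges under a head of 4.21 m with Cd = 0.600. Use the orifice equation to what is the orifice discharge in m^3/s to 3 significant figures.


Approach: apply the orifice equation, Q = Cd*A*sqrt(2*g*h).
Q = 0.600 * 0.0127 * sqrt(2*9.81*4.21) = 0.0693 m^3/s
Therefore the orifice discharge = 0.0693 m^3/s.


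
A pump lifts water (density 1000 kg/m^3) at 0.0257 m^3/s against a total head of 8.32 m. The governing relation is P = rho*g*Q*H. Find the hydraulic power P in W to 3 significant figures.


P = 1000 * 9.81 * 0.0257 * 8.32 = 2100 W
Therefore the hydraulic power P = 2100 W.


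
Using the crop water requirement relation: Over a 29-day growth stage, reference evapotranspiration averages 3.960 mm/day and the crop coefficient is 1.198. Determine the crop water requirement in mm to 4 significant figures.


Approach: apply the crop water requirement relation, CWR = ET0 * Kc * days.
CWR = 3.960 * 1.198 * 29 = 137.6 mm
Therefore the crop water requirement = 137.6 mm.


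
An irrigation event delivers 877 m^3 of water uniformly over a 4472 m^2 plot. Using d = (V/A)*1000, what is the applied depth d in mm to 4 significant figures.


d = (877 / 4472) * 1000 = 196.1 mm
Therefore the applied depth d = 196.1 mm.


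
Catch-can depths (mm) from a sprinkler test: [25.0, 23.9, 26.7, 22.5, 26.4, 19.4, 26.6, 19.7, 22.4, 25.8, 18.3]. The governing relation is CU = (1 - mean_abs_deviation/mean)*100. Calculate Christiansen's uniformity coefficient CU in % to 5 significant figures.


mean = 23.33636 mm
mean |d_i - mean| = 2.614876 mm
CU = (1 - 2.614876/23.33636)*100 = 88.795 %
Therefore Christiansen's uniformity coefficient CU = 88.795 %.


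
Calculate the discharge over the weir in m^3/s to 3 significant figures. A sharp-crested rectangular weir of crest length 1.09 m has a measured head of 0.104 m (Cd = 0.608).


Approach: apply the rectangular weir equation, Q = (2/3)*Cd*L*sqrt(2g)*H^1.5.
Q = (2/3)*0.608*1.09*sqrt(2*9.81)*0.104^1.5 = 0.0656 m^3/s
Therefore the discharge over the weir = 0.0656 m^3/s.


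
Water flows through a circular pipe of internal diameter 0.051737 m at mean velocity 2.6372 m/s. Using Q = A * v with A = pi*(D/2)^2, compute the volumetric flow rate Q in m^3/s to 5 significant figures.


A = pi*(0.051737/2)^2 = 0.002102289 m^2
Q = 0.002102289 * 2.6372 = 0.0055442 m^3/s
Therefore the volumetric flow rate Q = 0.0055442 m^3/s.


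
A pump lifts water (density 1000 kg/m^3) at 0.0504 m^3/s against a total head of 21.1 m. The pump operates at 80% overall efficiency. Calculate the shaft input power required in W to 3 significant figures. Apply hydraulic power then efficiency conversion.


Approach: apply hydraulic power then efficiency conversion, P = rho*g*Q*H; P_in = P/eta.
Step 1 — hydraulic power (P = rho*g*Q*H):
  P = 1000 * 9.81 * 0.0504 * 21.1 = 10432 W
Step 2 — input power: P_in = P/eta = 10432 / 0.8 = 13000 W
Therefore the shaft input power required = 13000 W.


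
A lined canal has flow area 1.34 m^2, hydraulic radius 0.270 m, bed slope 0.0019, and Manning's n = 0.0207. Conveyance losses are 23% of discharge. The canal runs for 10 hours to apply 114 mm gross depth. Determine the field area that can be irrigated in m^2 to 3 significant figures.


Approach: apply Manning's equation with a conveyance and depth budget, Q = (1/n)*A*R^(2/3)*S^(1/2); Q_field = Q*(1-loss); Area = Q_field*t/(d/1000).
Step 1 — canal discharge (Manning's equation):
  Q = (1/0.0207) * 1.34 * 0.270^(2/3) * 0.0019^(1/2) = 1.1787 m^3/s
Step 2 — delivered flow: Q_field = 1.1787*(1 - 23/100) = 0.90763 m^3/s
Step 3 — volume delivered: V = 0.90763 * 10*3600 = 32675 m^3
Step 4 — area served: A = V / (depth/1000) = 32675 / 0.114 = 287000 m^2
Therefore the field area that can be irrigated = 287000 m^2.


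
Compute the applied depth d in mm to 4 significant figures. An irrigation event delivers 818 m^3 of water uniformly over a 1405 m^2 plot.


Approach: apply depth from volume over area, d = (V/A)*1000.
d = (818 / 1405) * 1000 = 582.2 mm
Therefore the applied depth d = 582.2 mm.


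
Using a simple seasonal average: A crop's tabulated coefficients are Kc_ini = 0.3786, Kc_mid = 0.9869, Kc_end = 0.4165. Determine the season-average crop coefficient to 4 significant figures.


Approach: apply a simple seasonal average, Kc_avg = (Kc_ini + Kc_mid + Kc_end)/3.
Kc_avg = (0.3786 + 0.9869 + 0.4165)/3 = 0.5940
Therefore the season-average crop coefficient = 0.5940.


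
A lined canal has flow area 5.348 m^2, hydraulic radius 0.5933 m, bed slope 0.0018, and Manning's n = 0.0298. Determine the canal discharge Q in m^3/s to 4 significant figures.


Approach: apply Manning's equation, Q = (1/n)*A*R^(2/3)*S^(1/2).
Q = (1/0.0298) * 5.348 * 0.5933^(2/3) * 0.0018^(1/2) = 5.376 m^3/s
Therefore the canal discharge Q = 5.376 m^3/s.


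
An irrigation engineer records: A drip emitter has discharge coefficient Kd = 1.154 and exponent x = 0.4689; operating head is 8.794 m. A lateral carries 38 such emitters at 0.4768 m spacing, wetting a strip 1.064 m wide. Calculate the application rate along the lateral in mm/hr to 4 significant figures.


Approach: apply the emitter equation with a lateral mass balance, q = Kd*h^x; Q = n*q; rate = Q/(n*spacing*width).
Step 1 — single emitter flow (q = Kd*h^x):
  q = 1.154 * 8.794^0.4689 = 3.19842 L/hr
Step 2 — total lateral flow: Q = 38 * 3.19842 = 121.540 L/hr
Step 3 — wetted area: A = 38 * 0.4768 * 1.064 = 19.2780 m^2
Step 4 — application rate: Q/A = 121.540/19.2780 = 6.305 mm/hr
Therefore the application rate along the lateral = 6.305 mm/hr.


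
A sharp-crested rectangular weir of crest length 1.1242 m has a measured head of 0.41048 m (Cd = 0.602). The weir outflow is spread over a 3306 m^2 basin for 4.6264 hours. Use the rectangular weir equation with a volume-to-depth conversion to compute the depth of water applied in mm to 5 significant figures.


Approach: apply the rectangular weir equation with a volume-to-depth conversion, Q = (2/3)*Cd*L*sqrt(2g)*H^1.5; d = Q*t/A * 1000.
Step 1 — weir discharge:
  Q = (2/3)*0.602*1.1242*sqrt(2*9.81)*0.41048^1.5 = 0.5255770 m^3/s
Step 2 — volume: V = 0.5255770 * 4.6264*3600 = 8753.505 m^3
Step 3 — depth: d = V/A * 1000 = 8753.505/3306 * 1000 = 2647.8 mm
Therefore the depth of water applied = 2647.8 mm.


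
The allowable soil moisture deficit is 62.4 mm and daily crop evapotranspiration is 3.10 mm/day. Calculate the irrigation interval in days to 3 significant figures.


Approach: apply the irrigation interval relation, interval = SMD / ETc.
interval = 62.4 / 3.10 = 20.1 days
Therefore the irrigation interval = 20.1 days.


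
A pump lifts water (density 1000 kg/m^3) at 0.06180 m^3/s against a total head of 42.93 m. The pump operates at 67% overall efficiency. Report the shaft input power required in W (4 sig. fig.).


Approach: apply hydraulic power then efficiency conversion, P = rho*g*Q*H; P_in = P/eta.
Step 1 — hydraulic power (P = rho*g*Q*H):
  P = 1000 * 9.81 * 0.06180 * 42.93 = 26026.7 W
Step 2 — input power: P_in = P/eta = 26026.7 / 0.67 = 38850 W
Therefore the shaft input power required = 38850 W.


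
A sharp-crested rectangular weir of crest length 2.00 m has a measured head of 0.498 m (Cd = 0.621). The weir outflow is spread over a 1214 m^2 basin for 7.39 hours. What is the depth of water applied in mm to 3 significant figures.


Approach: apply the rectangular weir equation with a volume-to-depth conversion, Q = (2/3)*Cd*L*sqrt(2g)*H^1.5; d = Q*t/A * 1000.
Step 1 — weir discharge:
  Q = (2/3)*0.621*2.00*sqrt(2*9.81)*0.498^1.5 = 1.2889 m^3/s
Step 2 — volume: V = 1.2889 * 7.39*3600 = 34290 m^3
Step 3 — depth: d = V/A * 1000 = 34290/1214 * 1000 = 28200 mm
Therefore the depth of water applied = 28200 mm.


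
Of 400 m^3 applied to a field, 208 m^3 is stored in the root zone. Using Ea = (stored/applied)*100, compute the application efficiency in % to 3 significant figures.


Ea = (208/400)*100 = 52.0 %
Therefore the application efficiency = 52.0 %.


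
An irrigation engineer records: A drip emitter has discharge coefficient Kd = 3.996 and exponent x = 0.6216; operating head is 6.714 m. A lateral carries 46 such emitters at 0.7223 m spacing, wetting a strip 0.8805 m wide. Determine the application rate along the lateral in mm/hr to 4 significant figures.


Approach: apply the emitter equation with a lateral mass balance, q = Kd*h^x; Q = n*q; rate = Q/(n*spacing*width).
Step 1 — single emitter flow (q = Kd*h^x):
  q = 3.996 * 6.714^0.6216 = 13.0520 L/hr
Step 2 — total lateral flow: Q = 46 * 13.0520 = 600.392 L/hr
Step 3 — wetted area: A = 46 * 0.7223 * 0.8805 = 29.2553 m^2
Step 4 — application rate: Q/A = 600.392/29.2553 = 20.52 mm/hr
Therefore the application rate along the lateral = 20.52 mm/hr.


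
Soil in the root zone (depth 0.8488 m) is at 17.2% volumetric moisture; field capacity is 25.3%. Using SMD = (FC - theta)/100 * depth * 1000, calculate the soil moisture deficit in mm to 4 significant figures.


SMD = (25.3 - 17.2)/100 * 0.8488 * 1000 = 68.75 mm
Therefore the soil moisture deficit = 68.75 mm.


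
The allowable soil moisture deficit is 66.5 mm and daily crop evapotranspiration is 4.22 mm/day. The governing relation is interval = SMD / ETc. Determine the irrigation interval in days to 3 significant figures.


interval = 66.5 / 4.22 = 15.8 days
Therefore the irrigation interval = 15.8 days.


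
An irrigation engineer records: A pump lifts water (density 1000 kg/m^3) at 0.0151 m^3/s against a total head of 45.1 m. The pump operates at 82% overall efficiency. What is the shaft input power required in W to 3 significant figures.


Approach: apply hydraulic power then efficiency conversion, P = rho*g*Q*H; P_in = P/eta.
Step 1 — hydraulic power (P = rho*g*Q*H):
  P = 1000 * 9.81 * 0.0151 * 45.1 = 6680.7 W
Step 2 — input power: P_in = P/eta = 6680.7 / 0.82 = 8150 W
Therefore the shaft input power required = 8150 W.


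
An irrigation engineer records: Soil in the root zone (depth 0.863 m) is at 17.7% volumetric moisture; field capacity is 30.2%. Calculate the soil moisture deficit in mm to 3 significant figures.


Approach: apply the soil moisture deficit relation, SMD = (FC - theta)/100 * depth * 1000.
SMD = (30.2 - 17.7)/100 * 0.863 * 1000 = 108 mm
Therefore the soil moisture deficit = 108 mm.


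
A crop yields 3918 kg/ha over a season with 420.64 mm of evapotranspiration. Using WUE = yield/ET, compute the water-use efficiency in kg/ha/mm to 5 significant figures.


WUE = 3918 / 420.64 = 9.3144 kg/ha/mm
Therefore the water-use efficiency = 9.3144 kg/ha/mm.


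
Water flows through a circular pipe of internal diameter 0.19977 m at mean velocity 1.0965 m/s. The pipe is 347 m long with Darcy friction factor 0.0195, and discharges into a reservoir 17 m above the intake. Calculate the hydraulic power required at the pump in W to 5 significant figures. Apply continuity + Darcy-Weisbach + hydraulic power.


Approach: apply continuity + Darcy-Weisbach + hydraulic power, Q = A*v; hf = f*(L/D)*(v^2/(2g)); H = static + hf; P = rho*g*Q*H.
Step 1 — flow rate (continuity, Q = A*v):
  A = pi*(0.19977/2)^2 = 0.03134371 m^2
  Q = 0.03134371 * 1.0965 = 0.03436838 m^3/s
Step 2 — friction head loss (Darcy-Weisbach):
  hf = 0.0195 * (347/0.19977) * (1.0965^2 / (2*9.81))
  hf = 2.075640 m
Step 3 — total head: H = 17 + 2.075640 = 19.07564 m
Step 4 — hydraulic power (P = rho*g*Q*H):
  P = 1000 * 9.81 * 0.03436838 * 19.07564 = 6431.4 W
Therefore the hydraulic power required at the pump = 6431.4 W.


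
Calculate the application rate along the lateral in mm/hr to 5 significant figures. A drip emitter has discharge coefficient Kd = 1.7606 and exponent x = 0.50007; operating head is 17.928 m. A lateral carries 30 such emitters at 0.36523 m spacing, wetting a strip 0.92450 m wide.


Approach: apply the emitter equation with a lateral mass balance, q = Kd*h^x; Q = n*q; rate = Q/(n*spacing*width).
Step 1 — single emitter flow (q = Kd*h^x):
  q = 1.7606 * 17.928^0.50007 = 7.456145 L/hr
Step 2 — total lateral flow: Q = 30 * 7.456145 = 223.6844 L/hr
Step 3 — wetted area: A = 30 * 0.36523 * 0.92450 = 10.12965 m^2
Step 4 — application rate: Q/A = 223.6844/10.12965 = 22.082 mm/hr
Therefore the application rate along the lateral = 22.082 mm/hr.


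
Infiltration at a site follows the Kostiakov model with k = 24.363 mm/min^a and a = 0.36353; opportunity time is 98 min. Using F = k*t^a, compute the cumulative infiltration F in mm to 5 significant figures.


F = 24.363 * 98^0.36353 = 129.00 mm
Therefore the cumulative infiltration F = 129.00 mm.


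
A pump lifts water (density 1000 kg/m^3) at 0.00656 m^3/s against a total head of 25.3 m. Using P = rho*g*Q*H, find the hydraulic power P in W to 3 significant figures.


P = 1000 * 9.81 * 0.00656 * 25.3 = 1630 W
Therefore the hydraulic power P = 1630 W.


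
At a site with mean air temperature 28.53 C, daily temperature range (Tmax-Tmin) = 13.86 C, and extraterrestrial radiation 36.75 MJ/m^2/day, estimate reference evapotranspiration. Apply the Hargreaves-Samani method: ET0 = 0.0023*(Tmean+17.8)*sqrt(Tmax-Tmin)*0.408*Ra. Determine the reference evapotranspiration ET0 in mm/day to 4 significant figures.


ET0 = 0.0023*(28.53+17.8)*sqrt(13.86)*0.408*36.75 = 5.948 mm/day
Therefore the reference evapotranspiration ET0 = 5.948 mm/day.


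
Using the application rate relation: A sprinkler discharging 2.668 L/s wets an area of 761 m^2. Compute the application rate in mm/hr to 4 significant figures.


Approach: apply the application rate relation, rate = (Q/A)*3600.
rate = (2.668 / 761) * 3600 = 12.62 mm/hr
Therefore the application rate = 12.62 mm/hr.


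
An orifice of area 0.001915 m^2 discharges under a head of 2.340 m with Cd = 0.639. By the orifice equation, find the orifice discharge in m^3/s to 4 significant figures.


Approach: apply the orifice equation, Q = Cd*A*sqrt(2*g*h).
Q = 0.639 * 0.001915 * sqrt(2*9.81*2.340) = 0.008291 m^3/s
Therefore the orifice discharge = 0.008291 m^3/s.


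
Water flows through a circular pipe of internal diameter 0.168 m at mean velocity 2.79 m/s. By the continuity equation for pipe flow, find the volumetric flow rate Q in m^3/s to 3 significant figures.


Approach: apply the continuity equation for pipe flow, Q = A * v with A = pi*(D/2)^2.
A = pi*(0.168/2)^2 = 0.022167 m^2
Q = 0.022167 * 2.79 = 0.0618 m^3/s
Therefore the volumetric flow rate Q = 0.0618 m^3/s.


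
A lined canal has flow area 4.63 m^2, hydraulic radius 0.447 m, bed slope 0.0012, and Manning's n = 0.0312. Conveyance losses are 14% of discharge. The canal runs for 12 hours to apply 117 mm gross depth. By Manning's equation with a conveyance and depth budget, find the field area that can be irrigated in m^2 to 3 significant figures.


Approach: apply Manning's equation with a conveyance and depth budget, Q = (1/n)*A*R^(2/3)*S^(1/2); Q_field = Q*(1-loss); Area = Q_field*t/(d/1000).
Step 1 — canal discharge (Manning's equation):
  Q = (1/0.0312) * 4.63 * 0.447^(2/3) * 0.0012^(1/2) = 3.0053 m^3/s
Step 2 — delivered flow: Q_field = 3.0053*(1 - 14/100) = 2.5846 m^3/s
Step 3 — volume delivered: V = 2.5846 * 12*3600 = 111650 m^3
Step 4 — area served: A = V / (depth/1000) = 111650 / 0.117 = 954000 m^2
Therefore the field area that can be irrigated = 954000 m^2.


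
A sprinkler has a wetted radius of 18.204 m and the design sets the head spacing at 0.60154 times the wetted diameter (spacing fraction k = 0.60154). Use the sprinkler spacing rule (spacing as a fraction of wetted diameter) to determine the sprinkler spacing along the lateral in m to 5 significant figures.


Approach: apply the sprinkler spacing rule (spacing as a fraction of wetted diameter), S = k*(2*R).
S = 0.60154 * (2 * 18.204) = 21.901 m
Therefore the sprinkler spacing along the lateral = 21.901 m.


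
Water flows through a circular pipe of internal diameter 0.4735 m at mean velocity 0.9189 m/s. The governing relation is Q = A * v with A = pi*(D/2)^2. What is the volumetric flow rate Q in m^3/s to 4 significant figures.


A = pi*(0.4735/2)^2 = 0.176088 m^2
Q = 0.176088 * 0.9189 = 0.1618 m^3/s
Therefore the volumetric flow rate Q = 0.1618 m^3/s.


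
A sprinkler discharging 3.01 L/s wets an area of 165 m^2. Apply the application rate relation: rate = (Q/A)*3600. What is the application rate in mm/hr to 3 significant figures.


rate = (3.01 / 165) * 3600 = 65.7 mm/hr
Therefore the application rate = 65.7 mm/hr.


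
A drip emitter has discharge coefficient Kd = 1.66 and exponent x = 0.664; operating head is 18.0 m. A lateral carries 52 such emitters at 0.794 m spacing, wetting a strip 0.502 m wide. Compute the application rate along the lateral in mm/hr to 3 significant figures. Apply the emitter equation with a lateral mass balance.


Approach: apply the emitter equation with a lateral mass balance, q = Kd*h^x; Q = n*q; rate = Q/(n*spacing*width).
Step 1 — single emitter flow (q = Kd*h^x):
  q = 1.66 * 18.0^0.664 = 11.314 L/hr
Step 2 — total lateral flow: Q = 52 * 11.314 = 588.32 L/hr
Step 3 — wetted area: A = 52 * 0.794 * 0.502 = 20.727 m^2
Step 4 — application rate: Q/A = 588.32/20.727 = 28.4 mm/hr
Therefore the application rate along the lateral = 28.4 mm/hr.


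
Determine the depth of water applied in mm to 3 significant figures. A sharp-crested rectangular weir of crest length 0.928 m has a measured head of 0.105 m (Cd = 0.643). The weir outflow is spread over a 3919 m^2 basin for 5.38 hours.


Approach: apply the rectangular weir equation with a volume-to-depth conversion, Q = (2/3)*Cd*L*sqrt(2g)*H^1.5; d = Q*t/A * 1000.
Step 1 — weir discharge:
  Q = (2/3)*0.643*0.928*sqrt(2*9.81)*0.105^1.5 = 0.059952 m^3/s
Step 2 — volume: V = 0.059952 * 5.38*3600 = 1161.1 m^3
Step 3 — depth: d = V/A * 1000 = 1161.1/3919 * 1000 = 296 mm
Therefore the depth of water applied = 296 mm.


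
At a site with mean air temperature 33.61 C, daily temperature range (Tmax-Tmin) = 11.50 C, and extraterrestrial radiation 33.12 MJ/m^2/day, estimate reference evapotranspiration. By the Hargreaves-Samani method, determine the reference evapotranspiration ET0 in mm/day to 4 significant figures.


Approach: apply the Hargreaves-Samani method, ET0 = 0.0023*(Tmean+17.8)*sqrt(Tmax-Tmin)*0.408*Ra.
ET0 = 0.0023*(33.61+17.8)*sqrt(11.50)*0.408*33.12 = 5.418 mm/day
Therefore the reference evapotranspiration ET0 = 5.418 mm/day.


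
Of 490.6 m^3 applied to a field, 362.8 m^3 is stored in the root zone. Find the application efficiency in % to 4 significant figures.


Approach: apply the application efficiency ratio, Ea = (stored/applied)*100.
Ea = (362.8/490.6)*100 = 73.95 %
Therefore the application efficiency = 73.95 %.


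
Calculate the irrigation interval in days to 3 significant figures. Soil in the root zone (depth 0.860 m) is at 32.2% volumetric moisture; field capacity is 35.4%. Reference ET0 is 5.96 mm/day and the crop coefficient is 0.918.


Approach: apply soil-water budget scheduling, SMD = (FC-theta)/100*depth*1000; ETc = ET0*Kc; interval = SMD/ETc.
Step 1 — soil moisture deficit:
  SMD = (35.4 - 32.2)/100 * 0.860 * 1000 = 27.520 mm
Step 2 — daily crop ET (ETc = ET0*Kc):
  ETc = 5.96 * 0.918 = 5.4713 mm/day
Step 3 — irrigation interval (SMD/ETc):
  interval = 27.520 / 5.4713 = 5.03 days
Therefore the irrigation interval = 5.03 days.


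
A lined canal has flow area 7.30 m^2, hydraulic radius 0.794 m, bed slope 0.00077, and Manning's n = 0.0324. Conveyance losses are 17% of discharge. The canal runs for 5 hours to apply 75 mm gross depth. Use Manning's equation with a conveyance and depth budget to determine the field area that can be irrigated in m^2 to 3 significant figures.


Approach: apply Manning's equation with a conveyance and depth budget, Q = (1/n)*A*R^(2/3)*S^(1/2); Q_field = Q*(1-loss); Area = Q_field*t/(d/1000).
Step 1 — canal discharge (Manning's equation):
  Q = (1/0.0324) * 7.30 * 0.794^(2/3) * 0.00077^(1/2) = 5.3609 m^3/s
Step 2 — delivered flow: Q_field = 5.3609*(1 - 17/100) = 4.4495 m^3/s
Step 3 — volume delivered: V = 4.4495 * 5*3600 = 80092 m^3
Step 4 — area served: A = V / (depth/1000) = 80092 / 0.075 = 1070000 m^2
Therefore the field area that can be irrigated = 1070000 m^2.


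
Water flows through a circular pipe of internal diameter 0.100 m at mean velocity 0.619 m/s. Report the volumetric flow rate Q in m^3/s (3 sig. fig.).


Approach: apply the continuity equation for pipe flow, Q = A * v with A = pi*(D/2)^2.
A = pi*(0.100/2)^2 = 0.0078540 m^2
Q = 0.0078540 * 0.619 = 0.00486 m^3/s
Therefore the volumetric flow rate Q = 0.00486 m^3/s.


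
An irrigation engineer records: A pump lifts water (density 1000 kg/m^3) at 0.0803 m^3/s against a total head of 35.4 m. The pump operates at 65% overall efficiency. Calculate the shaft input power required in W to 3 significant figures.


Approach: apply hydraulic power then efficiency conversion, P = rho*g*Q*H; P_in = P/eta.
Step 1 — hydraulic power (P = rho*g*Q*H):
  P = 1000 * 9.81 * 0.0803 * 35.4 = 27886 W
Step 2 — input power: P_in = P/eta = 27886 / 0.65 = 42900 W
Therefore the shaft input power required = 42900 W.


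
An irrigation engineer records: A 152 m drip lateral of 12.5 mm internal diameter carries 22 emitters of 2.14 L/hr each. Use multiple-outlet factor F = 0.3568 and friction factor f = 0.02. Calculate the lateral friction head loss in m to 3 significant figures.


Approach: apply Darcy-Weisbach with the multiple-outlet F-factor, Q = n*q/(3600*1000) m^3/s; v = Q/A; hf = F*f*(L/D)*(v^2/(2g)).
Q = 22*2.14/(3600*1000) = 1.3078e-05 m^3/s
A = pi*(12.5e-3/2)^2 = 1.2272e-04 m^2, so v = Q/A = 0.10657 m/s
hf = 0.3568*0.02*(152/0.0125)*(0.10657^2/(2*9.81)) = 0.0502 m
Therefore the lateral friction head loss = 0.0502 m.


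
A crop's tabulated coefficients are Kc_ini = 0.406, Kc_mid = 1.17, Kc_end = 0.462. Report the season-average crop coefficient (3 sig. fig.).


Approach: apply a simple seasonal average, Kc_avg = (Kc_ini + Kc_mid + Kc_end)/3.
Kc_avg = (0.406 + 1.17 + 0.462)/3 = 0.679
Therefore the season-average crop coefficient = 0.679.


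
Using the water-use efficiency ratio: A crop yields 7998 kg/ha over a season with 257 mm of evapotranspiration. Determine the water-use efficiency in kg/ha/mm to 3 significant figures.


Approach: apply the water-use efficiency ratio, WUE = yield/ET.
WUE = 7998 / 257 = 31.1 kg/ha/mm
Therefore the water-use efficiency = 31.1 kg/ha/mm.


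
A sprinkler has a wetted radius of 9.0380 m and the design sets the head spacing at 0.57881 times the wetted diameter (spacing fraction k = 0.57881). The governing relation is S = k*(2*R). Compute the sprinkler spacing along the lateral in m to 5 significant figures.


S = 0.57881 * (2 * 9.0380) = 10.463 m
Therefore the sprinkler spacing along the lateral = 10.463 m.


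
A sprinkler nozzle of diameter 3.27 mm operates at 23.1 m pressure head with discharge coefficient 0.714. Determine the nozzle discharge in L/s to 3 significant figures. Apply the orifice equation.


Approach: apply the orifice equation, Q = Cd*A*sqrt(2*g*h), A = pi*(d/2)^2.
A = pi*(3.27e-3/2)^2 = 8.3982e-06 m^2
Q = 0.714 * 8.3982e-06 * sqrt(2*9.81*23.1) * 1000 = 0.128 L/s
Therefore the nozzle discharge = 0.128 L/s.


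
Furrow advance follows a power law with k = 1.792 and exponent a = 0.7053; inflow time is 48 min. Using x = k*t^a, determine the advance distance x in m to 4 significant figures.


x = 1.792 * 48^0.7053 = 27.49 m
Therefore the advance distance x = 27.49 m.


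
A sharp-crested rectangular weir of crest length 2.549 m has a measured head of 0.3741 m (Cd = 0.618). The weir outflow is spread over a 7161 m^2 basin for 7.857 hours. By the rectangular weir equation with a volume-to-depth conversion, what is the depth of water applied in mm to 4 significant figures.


Approach: apply the rectangular weir equation with a volume-to-depth conversion, Q = (2/3)*Cd*L*sqrt(2g)*H^1.5; d = Q*t/A * 1000.
Step 1 — weir discharge:
  Q = (2/3)*0.618*2.549*sqrt(2*9.81)*0.3741^1.5 = 1.06438 m^3/s
Step 2 — volume: V = 1.06438 * 7.857*3600 = 30106.3 m^3
Step 3 — depth: d = V/A * 1000 = 30106.3/7161 * 1000 = 4204 mm
Therefore the depth of water applied = 4204 mm.


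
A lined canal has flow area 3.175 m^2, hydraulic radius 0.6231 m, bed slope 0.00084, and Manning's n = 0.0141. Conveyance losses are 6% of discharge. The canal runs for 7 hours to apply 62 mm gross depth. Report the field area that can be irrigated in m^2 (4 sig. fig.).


Approach: apply Manning's equation with a conveyance and depth budget, Q = (1/n)*A*R^(2/3)*S^(1/2); Q_field = Q*(1-loss); Area = Q_field*t/(d/1000).
Step 1 — canal discharge (Manning's equation):
  Q = (1/0.0141) * 3.175 * 0.6231^(2/3) * 0.00084^(1/2) = 4.76105 m^3/s
Step 2 — delivered flow: Q_field = 4.76105*(1 - 6/100) = 4.47539 m^3/s
Step 3 — volume delivered: V = 4.47539 * 7*3600 = 112780 m^3
Step 4 — area served: A = V / (depth/1000) = 112780 / 0.062 = 1819000 m^2
Therefore the field area that can be irrigated = 1819000 m^2.


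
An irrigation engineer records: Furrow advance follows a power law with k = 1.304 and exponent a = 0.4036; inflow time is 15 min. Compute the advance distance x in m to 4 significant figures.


Approach: apply the power-law advance function, x = k*t^a.
x = 1.304 * 15^0.4036 = 3.890 m
Therefore the advance distance x = 3.890 m.


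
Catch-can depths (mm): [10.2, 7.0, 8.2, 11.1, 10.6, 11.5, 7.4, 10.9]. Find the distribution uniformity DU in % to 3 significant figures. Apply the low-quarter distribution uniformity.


Approach: apply the low-quarter distribution uniformity, DU = (mean of lowest quarter of readings / overall mean)*100.
sorted lowest 2 of 8: [7.0, 7.4] -> mean = 7.2000 mm
overall mean = 9.6125 mm
DU = (7.2000/9.6125)*100 = 74.9 %
Therefore the distribution uniformity DU = 74.9 %.


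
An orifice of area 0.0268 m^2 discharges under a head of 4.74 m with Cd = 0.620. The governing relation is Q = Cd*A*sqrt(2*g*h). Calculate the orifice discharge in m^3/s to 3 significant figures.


Q = 0.620 * 0.0268 * sqrt(2*9.81*4.74) = 0.160 m^3/s
Therefore the orifice discharge = 0.160 m^3/s.


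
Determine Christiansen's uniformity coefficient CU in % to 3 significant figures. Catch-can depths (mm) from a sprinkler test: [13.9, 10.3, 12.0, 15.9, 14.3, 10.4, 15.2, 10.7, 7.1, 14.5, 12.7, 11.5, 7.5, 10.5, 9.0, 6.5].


Approach: apply Christiansen's uniformity coefficient, CU = (1 - mean_abs_deviation/mean)*100.
mean = 11.375 mm
mean |d_i - mean| = 2.3750 mm
CU = (1 - 2.3750/11.375)*100 = 79.1 %
Therefore Christiansen's uniformity coefficient CU = 79.1 %.


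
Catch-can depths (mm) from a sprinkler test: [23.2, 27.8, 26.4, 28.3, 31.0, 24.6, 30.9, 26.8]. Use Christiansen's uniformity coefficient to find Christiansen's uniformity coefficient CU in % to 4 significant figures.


Approach: apply Christiansen's uniformity coefficient, CU = (1 - mean_abs_deviation/mean)*100.
mean = 27.3750 mm
mean |d_i - mean| = 2.12500 mm
CU = (1 - 2.12500/27.3750)*100 = 92.24 %
Therefore Christiansen's uniformity coefficient CU = 92.24 %.


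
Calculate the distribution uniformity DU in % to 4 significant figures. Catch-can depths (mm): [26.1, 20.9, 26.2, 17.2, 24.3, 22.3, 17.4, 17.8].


Approach: apply the low-quarter distribution uniformity, DU = (mean of lowest quarter of readings / overall mean)*100.
sorted lowest 2 of 8: [17.2, 17.4] -> mean = 17.3000 mm
overall mean = 21.5250 mm
DU = (17.3000/21.5250)*100 = 80.37 %
Therefore the distribution uniformity DU = 80.37 %.


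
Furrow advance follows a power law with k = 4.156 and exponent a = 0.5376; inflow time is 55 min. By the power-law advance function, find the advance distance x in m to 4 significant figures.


Approach: apply the power-law advance function, x = k*t^a.
x = 4.156 * 55^0.5376 = 35.83 m
Therefore the advance distance x = 35.83 m.


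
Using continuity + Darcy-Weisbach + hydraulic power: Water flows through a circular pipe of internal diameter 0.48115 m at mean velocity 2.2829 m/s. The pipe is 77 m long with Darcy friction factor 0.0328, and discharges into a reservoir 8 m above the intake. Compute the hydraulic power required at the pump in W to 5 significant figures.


Approach: apply continuity + Darcy-Weisbach + hydraulic power, Q = A*v; hf = f*(L/D)*(v^2/(2g)); H = static + hf; P = rho*g*Q*H.
Step 1 — flow rate (continuity, Q = A*v):
  A = pi*(0.48115/2)^2 = 0.1818239 m^2
  Q = 0.1818239 * 2.2829 = 0.4150857 m^3/s
Step 2 — friction head loss (Darcy-Weisbach):
  hf = 0.0328 * (77/0.48115) * (2.2829^2 / (2*9.81))
  hf = 1.394308 m
Step 3 — total head: H = 8 + 1.394308 = 9.394308 m
Step 4 — hydraulic power (P = rho*g*Q*H):
  P = 1000 * 9.81 * 0.4150857 * 9.394308 = 38254 W
Therefore the hydraulic power required at the pump = 38254 W.


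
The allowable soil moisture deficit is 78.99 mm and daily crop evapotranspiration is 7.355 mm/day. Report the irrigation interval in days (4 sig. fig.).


Approach: apply the irrigation interval relation, interval = SMD / ETc.
interval = 78.99 / 7.355 = 10.74 days
Therefore the irrigation interval = 10.74 days.


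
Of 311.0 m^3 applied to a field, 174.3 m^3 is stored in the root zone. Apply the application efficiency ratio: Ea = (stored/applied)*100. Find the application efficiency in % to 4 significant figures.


Ea = (174.3/311.0)*100 = 56.05 %
Therefore the application efficiency = 56.05 %.


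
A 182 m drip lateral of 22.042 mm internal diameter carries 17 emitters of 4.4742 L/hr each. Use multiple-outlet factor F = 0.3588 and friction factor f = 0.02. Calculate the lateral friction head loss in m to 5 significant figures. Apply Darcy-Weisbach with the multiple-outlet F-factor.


Approach: apply Darcy-Weisbach with the multiple-outlet F-factor, Q = n*q/(3600*1000) m^3/s; v = Q/A; hf = F*f*(L/D)*(v^2/(2g)).
Q = 17*4.4742/(3600*1000) = 2.112817e-05 m^3/s
A = pi*(22.042e-3/2)^2 = 3.815855e-04 m^2, so v = Q/A = 0.05536942 m/s
hf = 0.3588*0.02*(182/0.022042)*(0.05536942^2/(2*9.81)) = 0.0092586 m
Therefore the lateral friction head loss = 0.0092586 m.


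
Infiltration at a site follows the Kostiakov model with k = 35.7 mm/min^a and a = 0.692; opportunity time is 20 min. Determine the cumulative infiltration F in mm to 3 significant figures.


Approach: apply the Kostiakov infiltration equation, F = k*t^a.
F = 35.7 * 20^0.692 = 284 mm
Therefore the cumulative infiltration F = 284 mm.


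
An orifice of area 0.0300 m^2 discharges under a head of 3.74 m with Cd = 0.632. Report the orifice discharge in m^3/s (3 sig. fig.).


Approach: apply the orifice equation, Q = Cd*A*sqrt(2*g*h).
Q = 0.632 * 0.0300 * sqrt(2*9.81*3.74) = 0.162 m^3/s
Therefore the orifice discharge = 0.162 m^3/s.


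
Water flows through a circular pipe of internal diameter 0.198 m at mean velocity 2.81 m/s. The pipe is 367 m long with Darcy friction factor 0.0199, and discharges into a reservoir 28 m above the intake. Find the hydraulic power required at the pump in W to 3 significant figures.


Approach: apply continuity + Darcy-Weisbach + hydraulic power, Q = A*v; hf = f*(L/D)*(v^2/(2g)); H = static + hf; P = rho*g*Q*H.
Step 1 — flow rate (continuity, Q = A*v):
  A = pi*(0.198/2)^2 = 0.030791 m^2
  Q = 0.030791 * 2.81 = 0.086522 m^3/s
Step 2 — friction head loss (Darcy-Weisbach):
  hf = 0.0199 * (367/0.198) * (2.81^2 / (2*9.81))
  hf = 14.845 m
Step 3 — total head: H = 28 + 14.845 = 42.845 m
Step 4 — hydraulic power (P = rho*g*Q*H):
  P = 1000 * 9.81 * 0.086522 * 42.845 = 36400 W
Therefore the hydraulic power required at the pump = 36400 W.


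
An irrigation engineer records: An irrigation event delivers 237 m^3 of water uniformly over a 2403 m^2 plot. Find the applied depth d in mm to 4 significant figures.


Approach: apply depth from volume over area, d = (V/A)*1000.
d = (237 / 2403) * 1000 = 98.63 mm
Therefore the applied depth d = 98.63 mm.


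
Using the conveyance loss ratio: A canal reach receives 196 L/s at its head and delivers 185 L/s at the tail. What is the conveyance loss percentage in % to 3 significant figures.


Approach: apply the conveyance loss ratio, loss% = ((Q_head - Q_tail)/Q_head)*100.
loss = ((196 - 185)/196)*100 = 5.61 %
Therefore the conveyance loss percentage = 5.61 %.


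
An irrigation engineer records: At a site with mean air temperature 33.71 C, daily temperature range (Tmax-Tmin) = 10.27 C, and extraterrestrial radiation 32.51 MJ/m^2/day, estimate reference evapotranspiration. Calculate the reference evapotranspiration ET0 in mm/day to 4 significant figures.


Approach: apply the Hargreaves-Samani method, ET0 = 0.0023*(Tmean+17.8)*sqrt(Tmax-Tmin)*0.408*Ra.
ET0 = 0.0023*(33.71+17.8)*sqrt(10.27)*0.408*32.51 = 5.036 mm/day
Therefore the reference evapotranspiration ET0 = 5.036 mm/day.


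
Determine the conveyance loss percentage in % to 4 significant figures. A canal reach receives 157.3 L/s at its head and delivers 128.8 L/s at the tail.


Approach: apply the conveyance loss ratio, loss% = ((Q_head - Q_tail)/Q_head)*100.
loss = ((157.3 - 128.8)/157.3)*100 = 18.12 %
Therefore the conveyance loss percentage = 18.12 %.


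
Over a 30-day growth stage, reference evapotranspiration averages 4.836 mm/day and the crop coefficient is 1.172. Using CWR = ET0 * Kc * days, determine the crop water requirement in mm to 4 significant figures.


CWR = 4.836 * 1.172 * 30 = 170.0 mm
Therefore the crop water requirement = 170.0 mm.


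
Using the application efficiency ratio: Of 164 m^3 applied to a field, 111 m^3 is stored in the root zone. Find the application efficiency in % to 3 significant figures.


Approach: apply the application efficiency ratio, Ea = (stored/applied)*100.
Ea = (111/164)*100 = 67.7 %
Therefore the application efficiency = 67.7 %.


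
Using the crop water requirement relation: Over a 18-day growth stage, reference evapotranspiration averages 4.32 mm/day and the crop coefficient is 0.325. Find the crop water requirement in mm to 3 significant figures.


Approach: apply the crop water requirement relation, CWR = ET0 * Kc * days.
CWR = 4.32 * 0.325 * 18 = 25.3 mm
Therefore the crop water requirement = 25.3 mm.


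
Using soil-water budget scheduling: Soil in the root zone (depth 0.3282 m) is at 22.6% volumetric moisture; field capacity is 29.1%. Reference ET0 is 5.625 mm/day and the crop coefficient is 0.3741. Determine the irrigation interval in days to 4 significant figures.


Approach: apply soil-water budget scheduling, SMD = (FC-theta)/100*depth*1000; ETc = ET0*Kc; interval = SMD/ETc.
Step 1 — soil moisture deficit:
  SMD = (29.1 - 22.6)/100 * 0.3282 * 1000 = 21.3330 mm
Step 2 — daily crop ET (ETc = ET0*Kc):
  ETc = 5.625 * 0.3741 = 2.10431 mm/day
Step 3 — irrigation interval (SMD/ETc):
  interval = 21.3330 / 2.10431 = 10.14 days
Therefore the irrigation interval = 10.14 days.


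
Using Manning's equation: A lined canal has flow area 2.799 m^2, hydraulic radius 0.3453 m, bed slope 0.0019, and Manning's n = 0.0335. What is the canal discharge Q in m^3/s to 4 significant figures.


Approach: apply Manning's equation, Q = (1/n)*A*R^(2/3)*S^(1/2).
Q = (1/0.0335) * 2.799 * 0.3453^(2/3) * 0.0019^(1/2) = 1.793 m^3/s
Therefore the canal discharge Q = 1.793 m^3/s.


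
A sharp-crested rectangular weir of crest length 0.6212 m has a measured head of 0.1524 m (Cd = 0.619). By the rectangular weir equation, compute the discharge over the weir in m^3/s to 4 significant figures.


Approach: apply the rectangular weir equation, Q = (2/3)*Cd*L*sqrt(2g)*H^1.5.
Q = (2/3)*0.619*0.6212*sqrt(2*9.81)*0.1524^1.5 = 0.06756 m^3/s
Therefore the discharge over the weir = 0.06756 m^3/s.


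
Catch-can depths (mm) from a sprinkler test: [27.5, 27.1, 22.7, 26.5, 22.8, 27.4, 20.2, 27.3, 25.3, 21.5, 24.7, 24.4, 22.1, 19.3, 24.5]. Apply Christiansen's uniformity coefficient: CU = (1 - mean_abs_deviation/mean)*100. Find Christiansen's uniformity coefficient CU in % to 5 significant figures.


mean = 24.22000 mm
mean |d_i - mean| = 2.229333 mm
CU = (1 - 2.229333/24.22000)*100 = 90.795 %
Therefore Christiansen's uniformity coefficient CU = 90.795 %.


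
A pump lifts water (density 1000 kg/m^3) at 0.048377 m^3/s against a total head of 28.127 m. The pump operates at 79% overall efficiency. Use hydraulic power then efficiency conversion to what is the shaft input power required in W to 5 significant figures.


Approach: apply hydraulic power then efficiency conversion, P = rho*g*Q*H; P_in = P/eta.
Step 1 — hydraulic power (P = rho*g*Q*H):
  P = 1000 * 9.81 * 0.048377 * 28.127 = 13348.47 W
Step 2 — input power: P_in = P/eta = 13348.47 / 0.79 = 16897 W
Therefore the shaft input power required = 16897 W.


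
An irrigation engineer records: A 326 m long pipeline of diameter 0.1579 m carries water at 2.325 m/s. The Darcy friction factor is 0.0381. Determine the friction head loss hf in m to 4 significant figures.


Approach: apply the Darcy-Weisbach equation, hf = f*(L/D)*(v^2/(2g)).
hf = 0.0381 * (326/0.1579) * (2.325^2 / (2*9.81))
hf = 21.67 m
Therefore the friction head loss hf = 21.67 m.


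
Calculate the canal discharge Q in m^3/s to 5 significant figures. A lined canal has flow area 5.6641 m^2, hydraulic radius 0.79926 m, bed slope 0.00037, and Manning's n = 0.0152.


Approach: apply Manning's equation, Q = (1/n)*A*R^(2/3)*S^(1/2).
Q = (1/0.0152) * 5.6641 * 0.79926^(2/3) * 0.00037^(1/2) = 6.1732 m^3/s
Therefore the canal discharge Q = 6.1732 m^3/s.
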